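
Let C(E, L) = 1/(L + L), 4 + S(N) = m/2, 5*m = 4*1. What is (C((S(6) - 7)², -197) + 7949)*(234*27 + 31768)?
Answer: 59640866915/197 ≈ 3.0275e+8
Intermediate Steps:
m = ⅘ (m = (4*1)/5 = (⅕)*4 = ⅘ ≈ 0.80000)
S(N) = -18/5 (S(N) = -4 + (⅘)/2 = -4 + (⅘)*(½) = -4 + ⅖ = -18/5)
C(E, L) = 1/(2*L)
(C((S(6) - 7)², -197) + 7949)*(234*27 + 31768) = ((½)/(-197) + 7949)*(234*27 + 31768) = ((½)*(-1/197) + 7949)*(6318 + 31768) = (-1/394 + 7949)*38086 = (3131905/394)*38086 = 59640866915/197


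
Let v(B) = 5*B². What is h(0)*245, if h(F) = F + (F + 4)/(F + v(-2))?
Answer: 49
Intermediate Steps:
h(F) = F + (4 + F)/(20 + F) (h(F) = F + (F + 4)/(F + 5*(-2)²) = F + (4 + F)/(F + 5*4) = F + (4 + F)/(F + 20) = F + (4 + F)/(20 + F))
h(0)*245 = ((4 + 0² + 21*0)/(20 + 0))*245 = ((4 + 0 + 0)/20)*245 = ((1/20)*4)*245 = (⅕)*245 = 49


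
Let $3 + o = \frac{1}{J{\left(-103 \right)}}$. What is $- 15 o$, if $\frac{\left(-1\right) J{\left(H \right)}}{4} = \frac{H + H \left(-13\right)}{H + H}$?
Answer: $\frac{355}{8} \approx 44.375$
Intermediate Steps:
$J{\left(H \right)} = 24$ ($J{\left(H \right)} = - 4 \frac{H + H \left(-13\right)}{H + H} = - 4 \frac{H - 13 H}{2 H} = - 4 - 12 H \frac{1}{2 H} = \left(-4\right) \left(-6\right) = 24$)
$o = - \frac{71}{24}$ ($o = -3 + \frac{1}{24} = - \frac{71}{24} \approx -2.9583$)
$- 15 o = \left(-15\right) \left(- \frac{71}{24}\right) = \frac{355}{8}$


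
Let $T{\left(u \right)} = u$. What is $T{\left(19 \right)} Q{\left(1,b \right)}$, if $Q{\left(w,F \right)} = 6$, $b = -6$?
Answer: $114$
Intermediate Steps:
$T{\left(19 \right)} Q{\left(1,b \right)} = 19 \cdot 6 = 114$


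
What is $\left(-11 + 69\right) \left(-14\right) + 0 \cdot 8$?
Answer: $-812$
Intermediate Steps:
$\left(-11 + 69\right) \left(-14\right) + 0 \cdot 8 = 58 \left(-14\right) + 0 = -812 + 0 = -812$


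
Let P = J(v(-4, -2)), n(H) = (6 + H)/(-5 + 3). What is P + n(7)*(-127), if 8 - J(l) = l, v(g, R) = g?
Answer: 1675/2 ≈ 837.50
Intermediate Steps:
J(l) = 8 - l
n(H) = -3 - H/2 (n(H) = (6 + H)/(-2) = (6 + H)*(-1/2) = -3 - H/2)
P = 12 (P = 8 - 1*(-4) = 8 + 4 = 12)
P + n(7)*(-127) = 12 + (-3 - 1/2*7)*(-127) = 12 + (-3 - 7/2)*(-127) = 12 - 13/2*(-127) = 12 + 1651/2 = 1675/2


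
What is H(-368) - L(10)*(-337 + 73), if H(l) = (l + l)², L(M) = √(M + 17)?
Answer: 541696 + 792*√3 ≈ 5.4307e+5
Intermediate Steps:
L(M) = √(17 + M)
H(l) = 4*l² (H(l) = (2*l)² = 4*l²)
H(-368) - L(10)*(-337 + 73) = 4*(-368)² - √(17 + 10)*(-337 + 73) = 4*135424 - √27*(-264) = 541696 - 3*√3*(-264) = 541696 - (-792)*√3 = 541696 + 792*√3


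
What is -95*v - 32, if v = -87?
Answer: 8233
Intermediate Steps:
-95*v - 32 = -95*(-87) - 32 = 8265 - 32 = 8233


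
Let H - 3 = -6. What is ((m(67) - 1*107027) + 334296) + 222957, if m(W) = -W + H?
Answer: 450156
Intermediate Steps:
H = -3 (H = 3 - 6 = -3)
m(W) = -3 - W (m(W) = -W - 3 = -3 - W)
((m(67) - 1*107027) + 334296) + 222957 = (((-3 - 1*67) - 1*107027) + 334296) + 222957 = (((-3 - 67) - 107027) + 334296) + 222957 = ((-70 - 107027) + 334296) + 222957 = (-107097 + 334296) + 222957 = 227199 + 222957 = 450156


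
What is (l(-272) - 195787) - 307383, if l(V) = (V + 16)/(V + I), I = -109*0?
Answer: -8553874/17 ≈ -5.0317e+5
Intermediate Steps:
I = 0
l(V) = (16 + V)/V (l(V) = (V + 16)/(V + 0) = (16 + V)/V)
(l(-272) - 195787) - 307383 = ((16 - 272)/(-272) - 195787) - 307383 = (-1/272*(-256) - 195787) - 307383 = (16/17 - 195787) - 307383 = -3328363/17 - 307383 = -8553874/17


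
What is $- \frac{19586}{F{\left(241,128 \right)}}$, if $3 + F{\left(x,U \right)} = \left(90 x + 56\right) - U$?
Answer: $- \frac{19586}{21615} \approx -0.90613$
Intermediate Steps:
$F{\left(x,U \right)} = 53 - U + 90 x$ ($F{\left(x,U \right)} = -3 - \left(-56 + U - 90 x\right) = -3 + \left(56 - U + 90 x\right) = 53 - U + 90 x$)
$- \frac{19586}{F{\left(241,128 \right)}} = - \frac{19586}{53 - 128 + 90 \cdot 241} = - \frac{19586}{53 - 128 + 21690} = - \frac{19586}{21615}$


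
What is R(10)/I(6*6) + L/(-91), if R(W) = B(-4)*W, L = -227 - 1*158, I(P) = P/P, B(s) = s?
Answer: -465/13 ≈ -35.769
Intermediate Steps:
I(P) = 1
L = -385 (L = -227 - 158 = -385)
R(W) = -4*W
R(10)/I(6*6) + L/(-91) = -4*10/1 - 385/(-91) = -40*1 - 385*(-1/91) = -40 + 55/13 = -465/13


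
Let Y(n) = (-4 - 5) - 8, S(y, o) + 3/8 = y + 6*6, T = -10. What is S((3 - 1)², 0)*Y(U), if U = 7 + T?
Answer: -5389/8 ≈ -673.63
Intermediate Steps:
U = -3 (U = 7 - 10 = -3)
S(y, o) = 285/8 + y (S(y, o) = -3/8 + (y + 6*6) = -3/8 + (y + 36) = -3/8 + (36 + y) = 285/8 + y)
Y(n) = -17 (Y(n) = -9 - 8 = -17)
S((3 - 1)², 0)*Y(U) = (285/8 + (3 - 1)²)*(-17) = (285/8 + 2²)*(-17) = (285/8 + 4)*(-17) = (317/8)*(-17) = -5389/8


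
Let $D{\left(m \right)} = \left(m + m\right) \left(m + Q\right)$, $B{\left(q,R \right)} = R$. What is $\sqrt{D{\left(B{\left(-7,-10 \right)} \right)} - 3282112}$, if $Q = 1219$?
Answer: $2 i \sqrt{826573} \approx 1818.3 i$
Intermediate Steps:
$D{\left(m \right)} = 2 m \left(1219 + m\right)$ ($D{\left(m \right)} = \left(m + m\right) \left(m + 1219\right) = 2 m \left(1219 + m\right)$)
$\sqrt{D{\left(B{\left(-7,-10 \right)} \right)} - 3282112} = \sqrt{2 \left(-10\right) \left(1219 - 10\right) - 3282112} = \sqrt{2 \left(-10\right) 1209 - 3282112} = \sqrt{-24180 - 3282112} = \sqrt{-3306292} = 2 i \sqrt{826573}$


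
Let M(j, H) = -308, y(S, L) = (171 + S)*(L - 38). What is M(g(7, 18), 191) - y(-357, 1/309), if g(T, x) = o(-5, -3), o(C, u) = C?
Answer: -759666/103 ≈ -7375.4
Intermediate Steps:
y(S, L) = (-38 + L)*(171 + S) (y(S, L) = (171 + S)*(-38 + L) = (-38 + L)*(171 + S))
g(T, x) = -5
M(g(7, 18), 191) - y(-357, 1/309) = -308 - (-6498 - 38*(-357) + 171/309 - 357/309) = -308 - (-6498 + 13566 + 171*(1/309) + (1/309)*(-357)) = -308 - (-6498 + 13566 + 57/103 - 119/103) = -308 - 1*727942/103 = -308 - 727942/103 = -759666/103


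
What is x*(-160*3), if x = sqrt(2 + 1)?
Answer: -480*sqrt(3) ≈ -831.38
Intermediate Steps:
x = sqrt(3) ≈ 1.7320
x*(-160*3) = sqrt(3)*(-160*3) = sqrt(3)*(-480) = -480*sqrt(3)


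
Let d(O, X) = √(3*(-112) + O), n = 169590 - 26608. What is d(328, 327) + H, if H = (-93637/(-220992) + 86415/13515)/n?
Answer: 1357501849/28469688207744 + 2*I*√2 ≈ 4.7682e-5 + 2.8284*I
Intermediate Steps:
n = 142982
d(O, X) = √(-336 + O)
H = 1357501849/28469688207744 (H = (-93637/(-220992) + 86415/13515)/142982 = (-93637*(-1/220992) + 86415*(1/13515))*(1/142982) = (93637/220992 + 5761/901)*(1/142982) = (1357501849/199113792)*(1/142982) = 1357501849/28469688207744 ≈ 4.7682e-5)
d(328, 327) + H = √(-336 + 328) + 1357501849/28469688207744 = √(-8) + 1357501849/28469688207744 = 2*I*√2 + 1357501849/28469688207744 = 1357501849/28469688207744 + 2*I*√2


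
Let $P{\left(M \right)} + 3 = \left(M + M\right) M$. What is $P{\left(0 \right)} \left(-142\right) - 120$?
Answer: $306$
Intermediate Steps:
$P{\left(M \right)} = -3 + 2 M^{2}$ ($P{\left(M \right)} = -3 + \left(M + M\right) M = -3 + 2 M M = -3 + 2 M^{2}$)
$P{\left(0 \right)} \left(-142\right) - 120 = \left(-3 + 2 \cdot 0^{2}\right) \left(-142\right) - 120 = \left(-3 + 2 \cdot 0\right) \left(-142\right) - 120 = \left(-3 + 0\right) \left(-142\right) - 120 = \left(-3\right) \left(-142\right) - 120 = 426 - 120 = 306$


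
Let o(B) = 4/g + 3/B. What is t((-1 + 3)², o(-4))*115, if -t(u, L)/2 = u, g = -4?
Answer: -920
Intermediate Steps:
o(B) = -1 + 3/B (o(B) = 4/(-4) + 3/B = 4*(-¼) + 3/B = -1 + 3/B)
t(u, L) = -2*u
t((-1 + 3)², o(-4))*115 = -2*(-1 + 3)²*115 = -2*2²*115 = -2*4*115 = -8*115 = -920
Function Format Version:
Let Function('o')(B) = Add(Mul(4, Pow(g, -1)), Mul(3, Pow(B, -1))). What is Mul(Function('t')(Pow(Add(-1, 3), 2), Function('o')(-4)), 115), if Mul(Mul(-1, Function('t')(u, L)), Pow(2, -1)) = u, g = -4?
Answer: -920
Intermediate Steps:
Function('o')(B) = Add(-1, Mul(3, Pow(B, -1))) (Function('o')(B) = Add(Mul(4, Pow(-4, -1)), Mul(3, Pow(B, -1))) = Add(Mul(4, Rational(-1, 4)), Mul(3, Pow(B, -1))) = Add(-1, Mul(3, Pow(B, -1))))
Function('t')(u, L) = Mul(-2, u)
Mul(Function('t')(Pow(Add(-1, 3), 2), Function('o')(-4)), 115) = Mul(Mul(-2, Pow(Add(-1, 3), 2)), 115) = Mul(Mul(-2, Pow(2, 2)), 115) = Mul(Mul(-2, 4), 115) = Mul(-8, 115) = -920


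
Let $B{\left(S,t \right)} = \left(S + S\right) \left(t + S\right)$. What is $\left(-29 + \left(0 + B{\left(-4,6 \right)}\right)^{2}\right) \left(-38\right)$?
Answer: $-8626$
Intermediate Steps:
$B{\left(S,t \right)} = 2 S \left(S + t\right)$
$\left(-29 + \left(0 + B{\left(-4,6 \right)}\right)^{2}\right) \left(-38\right) = \left(-29 + \left(0 + 2 \left(-4\right) \left(-4 + 6\right)\right)^{2}\right) \left(-38\right) = \left(-29 + \left(0 + 2 \left(-4\right) 2\right)^{2}\right) \left(-38\right) = \left(-29 + \left(0 - 16\right)^{2}\right) \left(-38\right) = \left(-29 + \left(-16\right)^{2}\right) \left(-38\right) = \left(-29 + 256\right) \left(-38\right) = 227 \left(-38\right) = -8626$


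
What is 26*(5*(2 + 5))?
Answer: 910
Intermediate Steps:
26*(5*(2 + 5)) = 26*(5*7) = 26*35 = 910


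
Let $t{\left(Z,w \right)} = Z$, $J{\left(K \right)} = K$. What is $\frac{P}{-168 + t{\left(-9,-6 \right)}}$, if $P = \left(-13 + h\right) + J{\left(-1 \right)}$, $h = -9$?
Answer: $\frac{23}{177} \approx 0.12994$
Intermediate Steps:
$P = -23$ ($P = \left(-13 - 9\right) - 1 = -22 - 1 = -23$)
$\frac{P}{-168 + t{\left(-9,-6 \right)}} = - \frac{23}{-168 - 9} = - \frac{23}{-177} = \left(-23\right) \left(- \frac{1}{177}\right) = \frac{23}{177}$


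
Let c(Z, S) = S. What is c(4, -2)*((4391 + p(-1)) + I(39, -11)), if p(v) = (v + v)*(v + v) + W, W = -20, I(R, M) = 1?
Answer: -8752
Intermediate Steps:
p(v) = -20 + 4*v² (p(v) = (v + v)*(v + v) - 20 = (2*v)*(2*v) - 20 = 4*v² - 20 = -20 + 4*v²)
c(4, -2)*((4391 + p(-1)) + I(39, -11)) = -2*((4391 + (-20 + 4*(-1)²)) + 1) = -2*((4391 + (-20 + 4*1)) + 1) = -2*((4391 + (-20 + 4)) + 1) = -2*((4391 - 16) + 1) = -2*(4375 + 1) = -2*4376 = -8752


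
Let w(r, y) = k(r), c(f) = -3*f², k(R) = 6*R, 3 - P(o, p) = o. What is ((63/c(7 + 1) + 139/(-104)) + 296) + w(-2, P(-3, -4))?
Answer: 234903/832 ≈ 282.34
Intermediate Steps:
P(o, p) = 3 - o
w(r, y) = 6*r
((63/c(7 + 1) + 139/(-104)) + 296) + w(-2, P(-3, -4)) = ((63/((-3*(7 + 1)²)) + 139/(-104)) + 296) + 6*(-2) = ((63/((-3*8²)) + 139*(-1/104)) + 296) - 12 = ((63/((-3*64)) - 139/104) + 296) - 12 = ((63/(-192) - 139/104) + 296) - 12 = ((63*(-1/192) - 139/104) + 296) - 12 = ((-21/64 - 139/104) + 296) - 12 = (-1385/832 + 296) - 12 = 244887/832 - 12 = 234903/832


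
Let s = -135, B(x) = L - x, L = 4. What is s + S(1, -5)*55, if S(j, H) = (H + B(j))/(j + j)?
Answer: -190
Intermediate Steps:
B(x) = 4 - x
S(j, H) = (4 + H - j)/(2*j) (S(j, H) = (H + (4 - j))/(j + j) = (4 + H - j)/((2*j)) = (4 + H - j)*(1/(2*j)) = (4 + H - j)/(2*j))
s + S(1, -5)*55 = -135 + ((½)*(4 - 5 - 1*1)/1)*55 = -135 + ((½)*1*(4 - 5 - 1))*55 = -135 + ((½)*1*(-2))*55 = -135 - 1*55 = -135 - 55 = -190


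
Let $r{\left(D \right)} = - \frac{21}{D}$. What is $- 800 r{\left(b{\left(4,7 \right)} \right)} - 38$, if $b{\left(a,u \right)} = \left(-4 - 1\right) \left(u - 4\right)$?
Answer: $-1158$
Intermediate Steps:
$b{\left(a,u \right)} = 20 - 5 u$ ($b{\left(a,u \right)} = - 5 \left(-4 + u\right) = 20 - 5 u$)
$- 800 r{\left(b{\left(4,7 \right)} \right)} - 38 = - 800 \left(- \frac{21}{20 - 35}\right) - 38 = - 800 \left(- \frac{21}{-15}\right) - 38 = - 800 \left(\left(-21\right) \left(- \frac{1}{15}\right)\right) - 38 = \left(-800\right) \frac{7}{5} - 38 = -1120 - 38 = -1158$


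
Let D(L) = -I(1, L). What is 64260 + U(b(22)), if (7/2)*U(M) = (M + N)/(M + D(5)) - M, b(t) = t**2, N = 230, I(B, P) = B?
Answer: 10323664/161 ≈ 64122.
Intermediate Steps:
D(L) = -1 (D(L) = -1*1 = -1)
U(M) = -2*M/7 + 2*(230 + M)/(7*(-1 + M)) (U(M) = 2*((M + 230)/(M - 1) - M)/7 = 2*((230 + M)/(-1 + M) - M)/7 = 2*(-M + (230 + M)/(-1 + M))/7 = -2*M/7 + 2*(230 + M)/(7*(-1 + M)))
64260 + U(b(22)) = 64260 + 2*(230 - (22**2)**2 + 2*22**2)/(7*(-1 + 22**2)) = 64260 + 2*(230 - 1*484**2 + 2*484)/(7*(-1 + 484)) = 64260 + (2/7)*(230 - 1*234256 + 968)/483 = 64260 + (2/7)*(1/483)*(230 - 234256 + 968) = 64260 + (2/7)*(1/483)*(-233058) = 64260 - 22196/161 = 10323664/161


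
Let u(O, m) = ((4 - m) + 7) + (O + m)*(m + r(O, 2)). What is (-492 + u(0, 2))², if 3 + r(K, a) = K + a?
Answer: 231361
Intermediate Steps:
r(K, a) = -3 + K + a (r(K, a) = -3 + (K + a) = -3 + K + a)
u(O, m) = 11 - m + (O + m)*(-1 + O + m) (u(O, m) = ((4 - m) + 7) + (O + m)*(m + (-3 + O + 2)) = (11 - m) + (O + m)*(m + (-1 + O)) = (11 - m) + (O + m)*(-1 + O + m) = 11 - m + (O + m)*(-1 + O + m))
(-492 + u(0, 2))² = (-492 + (11 + 0² + 2² - 1*0 - 2*2 + 2*0*2))² = (-492 + (11 + 0 + 4 + 0 - 4 + 0))² = (-492 + 11)² = (-481)² = 231361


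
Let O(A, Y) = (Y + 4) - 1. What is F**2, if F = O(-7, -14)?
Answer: 121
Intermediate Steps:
O(A, Y) = 3 + Y (O(A, Y) = (4 + Y) - 1 = 3 + Y)
F = -11 (F = 3 - 14 = -11)
F**2 = (-11)**2 = 121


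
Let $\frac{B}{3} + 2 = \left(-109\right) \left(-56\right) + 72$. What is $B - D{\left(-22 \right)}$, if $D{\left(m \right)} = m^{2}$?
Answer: $18038$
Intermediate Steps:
$B = 18522$ ($B = -6 + 3 \left(\left(-109\right) \left(-56\right) + 72\right) = -6 + 3 \left(6104 + 72\right) = -6 + 3 \cdot 6176 = -6 + 18528 = 18522$)
$B - D{\left(-22 \right)} = 18522 - \left(-22\right)^{2} = 18522 - 484 = 18038$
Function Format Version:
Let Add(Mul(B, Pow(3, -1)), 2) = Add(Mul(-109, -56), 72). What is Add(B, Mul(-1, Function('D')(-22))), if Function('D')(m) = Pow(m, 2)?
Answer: 18038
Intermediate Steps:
B = 18522 (B = Add(-6, Mul(3, Add(Mul(-109, -56), 72))) = Add(-6, Mul(3, Add(6104, 72))) = Add(-6, Mul(3, 6176)) = Add(-6, 18528) = 18522)
Add(B, Mul(-1, Function('D')(-22))) = Add(18522, Mul(-1, Pow(-22, 2))) = Add(18522, Mul(-1, 484)) = Add(18522, -484) = 18038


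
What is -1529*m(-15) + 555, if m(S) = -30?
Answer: 46425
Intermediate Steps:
-1529*m(-15) + 555 = -1529*(-30) + 555 = 45870 + 555 = 46425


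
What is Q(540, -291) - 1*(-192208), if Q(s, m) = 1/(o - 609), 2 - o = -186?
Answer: 80919567/421 ≈ 1.9221e+5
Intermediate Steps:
o = 188 (o = 2 - 1*(-186) = 2 + 186 = 188)
Q(s, m) = -1/421 (Q(s, m) = 1/(188 - 609) = 1/(-421) = -1/421)
Q(540, -291) - 1*(-192208) = -1/421 - 1*(-192208) = -1/421 + 192208 = 80919567/421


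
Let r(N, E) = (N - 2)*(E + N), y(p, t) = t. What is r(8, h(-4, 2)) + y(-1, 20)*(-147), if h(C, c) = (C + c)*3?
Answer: -2928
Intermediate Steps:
h(C, c) = 3*C + 3*c
r(N, E) = (-2 + N)*(E + N)
r(8, h(-4, 2)) + y(-1, 20)*(-147) = (8² - 2*(3*(-4) + 3*2) - 2*8 + (3*(-4) + 3*2)*8) + 20*(-147) = (64 - 2*(-12 + 6) - 16 + (-12 + 6)*8) - 2940 = (64 - 2*(-6) - 16 - 6*8) - 2940 = (64 + 12 - 16 - 48) - 2940 = 12 - 2940 = -2928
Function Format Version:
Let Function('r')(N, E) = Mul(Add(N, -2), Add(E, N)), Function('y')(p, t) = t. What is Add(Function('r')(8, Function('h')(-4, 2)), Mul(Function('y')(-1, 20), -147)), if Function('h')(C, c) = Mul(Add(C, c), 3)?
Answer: -2928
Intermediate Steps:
Function('h')(C, c) = Add(Mul(3, C), Mul(3, c))
Function('r')(N, E) = Mul(Add(-2, N), Add(E, N))
Add(Function('r')(8, Function('h')(-4, 2)), Mul(Function('y')(-1, 20), -147)) = Add(Add(Pow(8, 2), Mul(-2, Add(Mul(3, -4), Mul(3, 2))), Mul(-2, 8), Mul(Add(Mul(3, -4), Mul(3, 2)), 8)), Mul(20, -147)) = Add(Add(64, Mul(-2, Add(-12, 6)), -16, Mul(Add(-12, 6), 8)), -2940) = Add(Add(64, Mul(-2, -6), -16, Mul(-6, 8)), -2940) = Add(Add(64, 12, -16, -48), -2940) = Add(12, -2940) = -2928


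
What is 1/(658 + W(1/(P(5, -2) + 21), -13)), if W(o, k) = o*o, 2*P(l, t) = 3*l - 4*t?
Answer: 4225/2780054 ≈ 0.0015198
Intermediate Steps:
P(l, t) = -2*t + 3*l/2 (P(l, t) = (3*l - 4*t)/2 = (-4*t + 3*l)/2 = -2*t + 3*l/2)
W(o, k) = o²
1/(658 + W(1/(P(5, -2) + 21), -13)) = 1/(658 + (1/((-2*(-2) + (3/2)*5) + 21))²) = 1/(658 + (1/((4 + 15/2) + 21))²) = 1/(658 + (1/(23/2 + 21))²) = 1/(658 + (1/(65/2))²) = 1/(658 + (2/65)²) = 1/(658 + 4/4225) = 1/(2780054/4225) = 4225/2780054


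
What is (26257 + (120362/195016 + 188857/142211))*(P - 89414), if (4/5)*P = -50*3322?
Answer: -108159380195966430657/13866710188 ≈ -7.7999e+9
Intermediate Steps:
P = -207625 (P = 5*(-50*3322)/4 = (5/4)*(-166100) = -207625)
(26257 + (120362/195016 + 188857/142211))*(P - 89414) = (26257 + (120362/195016 + 188857/142211))*(-207625 - 89414) = (26257 + (120362*(1/195016) + 188857*(1/142211)))*(-297039) = (26257 + (60181/97508 + 188857/142211))*(-297039) = (26257 + 26973468547/13866710188)*(-297039) = (364125182874863/13866710188)*(-297039) = -108159380195966430657/13866710188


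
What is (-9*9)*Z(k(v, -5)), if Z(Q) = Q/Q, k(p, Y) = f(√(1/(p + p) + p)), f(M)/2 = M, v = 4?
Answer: -81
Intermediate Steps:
f(M) = 2*M
k(p, Y) = 2*√(p + 1/(2*p)) (k(p, Y) = 2*√(1/(p + p) + p) = 2*√(1/(2*p) + p) = 2*√(p + 1/(2*p)))
Z(Q) = 1
(-9*9)*Z(k(v, -5)) = -9*9*1 = -81*1 = -81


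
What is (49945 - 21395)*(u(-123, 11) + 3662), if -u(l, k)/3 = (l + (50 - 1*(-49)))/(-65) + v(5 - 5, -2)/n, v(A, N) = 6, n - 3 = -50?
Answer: 63867469160/611 ≈ 1.0453e+8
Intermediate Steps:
n = -47 (n = 3 - 50 = -47)
u(l, k) = 15129/3055 + 3*l/65 (u(l, k) = -3*((l + (50 - 1*(-49)))/(-65) + 6/(-47)) = -3*((l + (50 + 49))*(-1/65) + 6*(-1/47)) = -3*((l + 99)*(-1/65) - 6/47) = -3*((99 + l)*(-1/65) - 6/47) = -3*((-99/65 - l/65) - 6/47) = -3*(-5043/3055 - l/65) = 15129/3055 + 3*l/65)
(49945 - 21395)*(u(-123, 11) + 3662) = (49945 - 21395)*((15129/3055 + (3/65)*(-123)) + 3662) = 28550*((15129/3055 - 369/65) + 3662) = 28550*(-2214/3055 + 3662) = 28550*(11185196/3055) = 63867469160/611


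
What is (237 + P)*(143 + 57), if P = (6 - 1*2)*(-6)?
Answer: 42600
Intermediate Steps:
P = -24 (P = (6 - 2)*(-6) = 4*(-6) = -24)
(237 + P)*(143 + 57) = (237 - 24)*(143 + 57) = 213*200 = 42600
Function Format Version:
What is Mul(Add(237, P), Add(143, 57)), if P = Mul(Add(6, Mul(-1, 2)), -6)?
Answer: 42600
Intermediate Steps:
P = -24 (P = Mul(Add(6, -2), -6) = Mul(4, -6) = -24)
Mul(Add(237, P), Add(143, 57)) = Mul(Add(237, -24), Add(143, 57)) = Mul(213, 200) = 42600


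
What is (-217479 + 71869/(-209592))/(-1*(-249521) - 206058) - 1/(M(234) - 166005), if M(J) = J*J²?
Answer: -21350743687824517/4266921841255752 ≈ -5.0038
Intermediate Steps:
M(J) = J³
(-217479 + 71869/(-209592))/(-1*(-249521) - 206058) - 1/(M(234) - 166005) = (-217479 + 71869/(-209592))/(-1*(-249521) - 206058) - 1/(234³ - 166005) = (-217479 + 71869*(-1/209592))/(249521 - 206058) - 1/(12812904 - 166005) = (-217479 - 71869/209592)/43463 - 1/12646899 = -45581930437/209592*1/43463 - 1*1/12646899 = -45581930437/9109497096 - 1/12646899 = -21350743687824517/4266921841255752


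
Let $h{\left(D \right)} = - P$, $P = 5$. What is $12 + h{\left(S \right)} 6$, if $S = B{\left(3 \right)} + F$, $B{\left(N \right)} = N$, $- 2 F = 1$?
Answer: $-18$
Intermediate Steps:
$F = - \frac{1}{2}$ ($F = \left(- \frac{1}{2}\right) 1 = - \frac{1}{2} \approx -0.5$)
$S = \frac{5}{2}$ ($S = 3 - \frac{1}{2} = \frac{5}{2} \approx 2.5$)
$h{\left(D \right)} = -5$ ($h{\left(D \right)} = \left(-1\right) 5 = -5$)
$12 + h{\left(S \right)} 6 = 12 - 30 = -18$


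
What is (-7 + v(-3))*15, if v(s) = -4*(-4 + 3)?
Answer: -45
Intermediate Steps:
v(s) = 4 (v(s) = -4*(-1) = 4)
(-7 + v(-3))*15 = (-7 + 4)*15 = -3*15 = -45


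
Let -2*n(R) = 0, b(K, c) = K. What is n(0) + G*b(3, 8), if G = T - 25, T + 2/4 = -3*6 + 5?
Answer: -231/2 ≈ -115.50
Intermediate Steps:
T = -27/2 (T = -1/2 + (-3*6 + 5) = -1/2 + (-18 + 5) = -1/2 - 13 = -27/2 ≈ -13.500)
n(R) = 0 (n(R) = -1/2*0 = 0)
G = -77/2 (G = -27/2 - 25 = -77/2 ≈ -38.500)
n(0) + G*b(3, 8) = 0 - 77/2*3 = 0 - 231/2 = -231/2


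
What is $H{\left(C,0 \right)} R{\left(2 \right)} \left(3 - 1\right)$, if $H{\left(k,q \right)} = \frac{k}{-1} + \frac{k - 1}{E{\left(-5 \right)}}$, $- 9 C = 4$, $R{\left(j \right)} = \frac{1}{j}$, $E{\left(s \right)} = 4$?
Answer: $\frac{1}{12} \approx 0.083333$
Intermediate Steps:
$C = - \frac{4}{9}$ ($C = \left(- \frac{1}{9}\right) 4 = - \frac{4}{9} \approx -0.44444$)
$H{\left(k,q \right)} = - \frac{1}{4} - \frac{3 k}{4}$ ($H{\left(k,q \right)} = \frac{k}{-1} + \frac{k - 1}{4} = k \left(-1\right) + \left(-1 + k\right) \frac{1}{4} = - k + \left(- \frac{1}{4} + \frac{k}{4}\right) = - \frac{1}{4} - \frac{3 k}{4}$)
$H{\left(C,0 \right)} R{\left(2 \right)} \left(3 - 1\right) = \left(- \frac{1}{4} - - \frac{1}{3}\right) \frac{3 - 1}{2} = \left(- \frac{1}{4} + \frac{1}{3}\right) \frac{1}{2} \cdot 2 = \frac{1}{12} \cdot 1 = \frac{1}{12}$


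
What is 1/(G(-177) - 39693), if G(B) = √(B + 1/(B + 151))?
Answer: -1032018/40963895077 - I*√119678/40963895077 ≈ -2.5193e-5 - 8.4451e-9*I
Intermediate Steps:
G(B) = √(B + 1/(151 + B))
1/(G(-177) - 39693) = 1/(√((1 - 177*(151 - 177))/(151 - 177)) - 39693) = 1/(√((1 - 177*(-26))/(-26)) - 39693) = 1/(√(-(1 + 4602)/26) - 39693) = 1/(√(-1/26*4603) - 39693) = 1/(√(-4603/26) - 39693) = 1/(I*√119678/26 - 39693) = 1/(-39693 + I*√119678/26)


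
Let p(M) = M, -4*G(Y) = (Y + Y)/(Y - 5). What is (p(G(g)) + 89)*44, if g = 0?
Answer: 3916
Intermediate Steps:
G(Y) = -Y/(2*(-5 + Y)) (G(Y) = -(Y + Y)/(4*(Y - 5)) = -2*Y/(4*(-5 + Y)) = -Y/(2*(-5 + Y)))
(p(G(g)) + 89)*44 = (-1*0/(-10 + 2*0) + 89)*44 = (-1*0/(-10 + 0) + 89)*44 = (-1*0/(-10) + 89)*44 = (-1*0*(-1/10) + 89)*44 = (0 + 89)*44 = 89*44 = 3916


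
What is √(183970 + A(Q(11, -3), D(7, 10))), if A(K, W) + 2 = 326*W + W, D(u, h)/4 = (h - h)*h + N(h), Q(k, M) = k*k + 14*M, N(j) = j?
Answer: 2*√49262 ≈ 443.90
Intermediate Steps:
Q(k, M) = k² + 14*M
D(u, h) = 4*h (D(u, h) = 4*((h - h)*h + h) = 4*(0*h + h) = 4*(0 + h) = 4*h)
A(K, W) = -2 + 327*W (A(K, W) = -2 + (326*W + W) = -2 + 327*W)
√(183970 + A(Q(11, -3), D(7, 10))) = √(183970 + (-2 + 327*(4*10))) = √(183970 + (-2 + 327*40)) = √(183970 + (-2 + 13080)) = √(183970 + 13078) = √197048 = 2*√49262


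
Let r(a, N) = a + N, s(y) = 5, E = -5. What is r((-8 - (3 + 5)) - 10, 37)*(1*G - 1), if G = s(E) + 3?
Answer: 77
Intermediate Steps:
G = 8 (G = 5 + 3 = 8)
r(a, N) = N + a
r((-8 - (3 + 5)) - 10, 37)*(1*G - 1) = (37 + ((-8 - (3 + 5)) - 10))*(1*8 - 1) = (37 + ((-8 - 1*8) - 10))*(8 - 1) = (37 + ((-8 - 8) - 10))*7 = (37 + (-16 - 10))*7 = (37 - 26)*7 = 11*7 = 77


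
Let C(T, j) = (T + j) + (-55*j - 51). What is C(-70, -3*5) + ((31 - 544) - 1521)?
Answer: -1345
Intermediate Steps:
C(T, j) = -51 + T - 54*j (C(T, j) = (T + j) + (-51 - 55*j) = -51 + T - 54*j)
C(-70, -3*5) + ((31 - 544) - 1521) = (-51 - 70 - (-162)*5) + ((31 - 544) - 1521) = (-51 - 70 - 54*(-15)) + (-513 - 1521) = (-51 - 70 + 810) - 2034 = 689 - 2034 = -1345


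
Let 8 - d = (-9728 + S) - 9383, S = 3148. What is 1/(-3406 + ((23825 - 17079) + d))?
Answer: 1/19311 ≈ 5.1784e-5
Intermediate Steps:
d = 15971 (d = 8 - ((-9728 + 3148) - 9383) = 8 - (-6580 - 9383) = 8 - 1*(-15963) = 8 + 15963 = 15971)
1/(-3406 + ((23825 - 17079) + d)) = 1/(-3406 + ((23825 - 17079) + 15971)) = 1/(-3406 + (6746 + 15971)) = 1/(-3406 + 22717) = 1/19311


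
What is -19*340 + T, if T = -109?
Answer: -6569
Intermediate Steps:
-19*340 + T = -19*340 - 109 = -6460 - 109 = -6569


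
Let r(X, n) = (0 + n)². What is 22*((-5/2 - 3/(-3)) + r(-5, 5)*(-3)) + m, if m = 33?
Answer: -1650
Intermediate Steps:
r(X, n) = n²
22*((-5/2 - 3/(-3)) + r(-5, 5)*(-3)) + m = 22*((-5/2 - 3/(-3)) + 5²*(-3)) + 33 = 22*((-5*½ - 3*(-⅓)) + 25*(-3)) + 33 = 22*((-5/2 + 1) - 75) + 33 = 22*(-3/2 - 75) + 33 = 22*(-153/2) + 33 = -1683 + 33 = -1650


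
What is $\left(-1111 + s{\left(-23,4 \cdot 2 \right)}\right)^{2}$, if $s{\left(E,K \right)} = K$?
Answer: $1216609$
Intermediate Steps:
$\left(-1111 + s{\left(-23,4 \cdot 2 \right)}\right)^{2} = \left(-1111 + 4 \cdot 2\right)^{2} = \left(-1111 + 8\right)^{2} = \left(-1103\right)^{2} = 1216609$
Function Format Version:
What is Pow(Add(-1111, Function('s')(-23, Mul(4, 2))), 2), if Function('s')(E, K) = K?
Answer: 1216609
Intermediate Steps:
Pow(Add(-1111, Function('s')(-23, Mul(4, 2))), 2) = Pow(Add(-1111, Mul(4, 2)), 2) = Pow(Add(-1111, 8), 2) = Pow(-1103, 2) = 1216609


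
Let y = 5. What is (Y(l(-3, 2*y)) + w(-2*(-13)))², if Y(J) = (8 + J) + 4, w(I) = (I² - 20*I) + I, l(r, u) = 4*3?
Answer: 42436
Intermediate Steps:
l(r, u) = 12
w(I) = I² - 19*I
Y(J) = 12 + J
(Y(l(-3, 2*y)) + w(-2*(-13)))² = ((12 + 12) + (-2*(-13))*(-19 - 2*(-13)))² = (24 + 26*(-19 + 26))² = (24 + 26*7)² = (24 + 182)² = 206² = 42436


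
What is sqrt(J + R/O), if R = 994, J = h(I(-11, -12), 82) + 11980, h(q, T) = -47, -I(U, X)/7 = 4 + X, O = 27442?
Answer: sqrt(2246583099990)/13721 ≈ 109.24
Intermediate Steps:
I(U, X) = -28 - 7*X (I(U, X) = -7*(4 + X) = -28 - 7*X)
J = 11933 (J = -47 + 11980 = 11933)
sqrt(J + R/O) = sqrt(11933 + 994/27442) = sqrt(11933 + 994*(1/27442)) = sqrt(11933 + 497/13721) = sqrt(163733190/13721) = sqrt(2246583099990)/13721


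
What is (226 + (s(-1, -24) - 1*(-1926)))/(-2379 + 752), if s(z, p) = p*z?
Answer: -2176/1627 ≈ -1.3374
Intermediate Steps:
(226 + (s(-1, -24) - 1*(-1926)))/(-2379 + 752) = (226 + (-24*(-1) - 1*(-1926)))/(-2379 + 752) = (226 + (24 + 1926))/(-1627) = (226 + 1950)*(-1/1627) = 2176*(-1/1627) = -2176/1627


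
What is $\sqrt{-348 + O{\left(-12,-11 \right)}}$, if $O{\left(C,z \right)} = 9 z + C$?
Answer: $3 i \sqrt{51} \approx 21.424 i$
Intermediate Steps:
$O{\left(C,z \right)} = C + 9 z$
$\sqrt{-348 + O{\left(-12,-11 \right)}} = \sqrt{-348 + \left(-12 + 9 \left(-11\right)\right)} = \sqrt{-348 - 111} = \sqrt{-459} = 3 i \sqrt{51}$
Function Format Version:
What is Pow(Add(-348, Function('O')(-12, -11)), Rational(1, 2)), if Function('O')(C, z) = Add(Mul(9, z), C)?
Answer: Mul(3, I, Pow(51, Rational(1, 2))) ≈ Mul(21.424, I)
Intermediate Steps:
Function('O')(C, z) = Add(C, Mul(9, z))
Pow(Add(-348, Function('O')(-12, -11)), Rational(1, 2)) = Pow(Add(-348, Add(-12, Mul(9, -11))), Rational(1, 2)) = Pow(Add(-348, Add(-12, -99)), Rational(1, 2)) = Pow(Add(-348, -111), Rational(1, 2)) = Pow(-459, Rational(1, 2)) = Mul(3, I, Pow(51, Rational(1, 2)))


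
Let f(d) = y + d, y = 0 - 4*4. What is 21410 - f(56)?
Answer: 21370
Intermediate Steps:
y = -16 (y = 0 - 16 = -16)
f(d) = -16 + d
21410 - f(56) = 21410 - (-16 + 56) = 21410 - 1*40 = 21410 - 40 = 21370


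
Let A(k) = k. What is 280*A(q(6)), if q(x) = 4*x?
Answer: 6720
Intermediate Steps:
280*A(q(6)) = 280*(4*6) = 280*24 = 6720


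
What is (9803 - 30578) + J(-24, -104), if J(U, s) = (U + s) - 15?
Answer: -20918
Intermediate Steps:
J(U, s) = -15 + U + s
(9803 - 30578) + J(-24, -104) = (9803 - 30578) + (-15 - 24 - 104) = -20775 - 143 = -20918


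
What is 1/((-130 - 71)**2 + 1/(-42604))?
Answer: 42604/1721244203 ≈ 2.4752e-5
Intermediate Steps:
1/((-130 - 71)**2 + 1/(-42604)) = 1/((-201)**2 - 1/42604) = 1/(40401 - 1/42604) = 1/(1721244203/42604) = 42604/1721244203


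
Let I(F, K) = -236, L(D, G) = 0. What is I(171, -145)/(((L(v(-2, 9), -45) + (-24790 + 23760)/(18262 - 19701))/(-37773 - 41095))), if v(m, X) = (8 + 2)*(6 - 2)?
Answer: 13391944136/515 ≈ 2.6004e+7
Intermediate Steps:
v(m, X) = 40 (v(m, X) = 10*4 = 40)
I(171, -145)/(((L(v(-2, 9), -45) + (-24790 + 23760)/(18262 - 19701))/(-37773 - 41095))) = -236*(-37773 - 41095)/(0 + (-24790 + 23760)/(18262 - 19701)) = -236*(-78868/(0 - 1030/(-1439))) = -236*(-78868/(0 - 1030*(-1/1439))) = -236*(-78868/(0 + 1030/1439)) = -236/((1030/1439)*(-1/78868)) = -236/(-515/56745526) = -236*(-56745526/515) = 13391944136/515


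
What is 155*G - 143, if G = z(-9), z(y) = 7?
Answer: 942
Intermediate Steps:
G = 7
155*G - 143 = 155*7 - 143 = 1085 - 143 = 942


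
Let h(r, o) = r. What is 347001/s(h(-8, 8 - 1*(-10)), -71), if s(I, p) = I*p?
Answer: 347001/568 ≈ 610.92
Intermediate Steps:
347001/s(h(-8, 8 - 1*(-10)), -71) = 347001/((-8*(-71))) = 347001/568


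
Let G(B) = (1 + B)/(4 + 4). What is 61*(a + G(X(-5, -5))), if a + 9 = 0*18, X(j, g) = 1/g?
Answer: -5429/10 ≈ -542.90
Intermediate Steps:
G(B) = ⅛ + B/8 (G(B) = (1 + B)/8 = (1 + B)*(⅛) = ⅛ + B/8)
a = -9 (a = -9 + 0*18 = -9 + 0 = -9)
61*(a + G(X(-5, -5))) = 61*(-9 + (⅛ + (⅛)/(-5))) = 61*(-9 + (⅛ + (⅛)*(-⅕))) = 61*(-9 + (⅛ - 1/40)) = 61*(-9 + ⅒) = 61*(-89/10) = -5429/10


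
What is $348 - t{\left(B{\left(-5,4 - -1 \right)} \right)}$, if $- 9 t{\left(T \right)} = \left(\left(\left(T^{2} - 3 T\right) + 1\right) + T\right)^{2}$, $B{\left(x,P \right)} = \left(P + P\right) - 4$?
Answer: $\frac{3757}{9} \approx 417.44$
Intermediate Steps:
$B{\left(x,P \right)} = -4 + 2 P$ ($B{\left(x,P \right)} = 2 P - 4 = -4 + 2 P$)
$t{\left(T \right)} = - \frac{\left(1 + T^{2} - 2 T\right)^{2}}{9}$ ($t{\left(T \right)} = - \frac{\left(\left(\left(T^{2} - 3 T\right) + 1\right) + T\right)^{2}}{9} = - \frac{\left(\left(1 + T^{2} - 3 T\right) + T\right)^{2}}{9} = - \frac{\left(1 + T^{2} - 2 T\right)^{2}}{9}$)
$348 - t{\left(B{\left(-5,4 - -1 \right)} \right)} = 348 - - \frac{\left(1 + \left(-4 + 2 \left(4 - -1\right)\right)^{2} - 2 \left(-4 + 2 \left(4 - -1\right)\right)\right)^{2}}{9} = 348 - - \frac{\left(1 + \left(-4 + 2 \left(4 + 1\right)\right)^{2} - 2 \left(-4 + 2 \left(4 + 1\right)\right)\right)^{2}}{9} = 348 - - \frac{\left(1 + \left(-4 + 2 \cdot 5\right)^{2} - 2 \left(-4 + 2 \cdot 5\right)\right)^{2}}{9} = 348 - - \frac{\left(1 + \left(-4 + 10\right)^{2} - 2 \left(-4 + 10\right)\right)^{2}}{9} = 348 - - \frac{\left(1 + 6^{2} - 12\right)^{2}}{9} = 348 - - \frac{\left(1 + 36 - 12\right)^{2}}{9} = 348 - - \frac{25^{2}}{9} = 348 - \left(- \frac{1}{9}\right) 625 = 348 - - \frac{625}{9} = 348 + \frac{625}{9} = \frac{3757}{9}$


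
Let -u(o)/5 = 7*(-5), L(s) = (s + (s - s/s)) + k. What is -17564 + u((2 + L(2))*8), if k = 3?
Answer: -17389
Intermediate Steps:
L(s) = 2 + 2*s (L(s) = (s + (s - s/s)) + 3 = (s + (s - 1*1)) + 3 = (s + (s - 1)) + 3 = (s + (-1 + s)) + 3 = (-1 + 2*s) + 3 = 2 + 2*s)
u(o) = 175 (u(o) = -35*(-5) = -5*(-35) = 175)
-17564 + u((2 + L(2))*8) = -17564 + 175 = -17389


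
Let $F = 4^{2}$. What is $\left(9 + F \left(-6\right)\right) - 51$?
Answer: $-138$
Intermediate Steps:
$F = 16$
$\left(9 + F \left(-6\right)\right) - 51 = \left(9 + 16 \left(-6\right)\right) - 51 = \left(9 - 96\right) - 51 = -87 - 51 = -138$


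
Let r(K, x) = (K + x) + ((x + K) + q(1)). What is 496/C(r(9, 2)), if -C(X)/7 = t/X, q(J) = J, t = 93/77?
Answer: -4048/3 ≈ -1349.3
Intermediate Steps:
t = 93/77 (t = 93*(1/77) = 93/77 ≈ 1.2078)
r(K, x) = 1 + 2*K + 2*x (r(K, x) = (K + x) + ((x + K) + 1) = (K + x) + ((K + x) + 1) = (K + x) + (1 + K + x) = 1 + 2*K + 2*x)
C(X) = -93/(11*X)
496/C(r(9, 2)) = 496/((-93/(11*(1 + 2*9 + 2*2)))) = 496/((-93/(11*(1 + 18 + 4)))) = 496/((-93/11/23)) = 496/((-93/11*1/23)) = 496/(-93/253) = 496*(-253/93) = -4048/3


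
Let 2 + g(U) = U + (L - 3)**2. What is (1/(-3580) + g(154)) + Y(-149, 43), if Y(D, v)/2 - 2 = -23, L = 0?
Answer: 426019/3580 ≈ 119.00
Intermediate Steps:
Y(D, v) = -42 (Y(D, v) = 4 + 2*(-23) = 4 - 46 = -42)
g(U) = 7 + U (g(U) = -2 + (U + (0 - 3)**2) = -2 + (U + (-3)**2) = -2 + (U + 9) = -2 + (9 + U) = 7 + U)
(1/(-3580) + g(154)) + Y(-149, 43) = (1/(-3580) + (7 + 154)) - 42 = (-1/3580 + 161) - 42 = 576379/3580 - 42 = 426019/3580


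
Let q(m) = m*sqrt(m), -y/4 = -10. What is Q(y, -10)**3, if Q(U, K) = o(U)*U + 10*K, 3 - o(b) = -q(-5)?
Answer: -11992000 + 39760000*I*sqrt(5) ≈ -1.1992e+7 + 8.8906e+7*I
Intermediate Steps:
y = 40 (y = -4*(-10) = 40)
q(m) = m**(3/2)
o(b) = 3 - 5*I*sqrt(5) (o(b) = 3 - (-1)*(-5)**(3/2) = 3 - (-1)*(-5*I*sqrt(5)) = 3 - 5*I*sqrt(5))
Q(U, K) = 10*K + U*(3 - 5*I*sqrt(5)) (Q(U, K) = (3 - 5*I*sqrt(5))*U + 10*K = U*(3 - 5*I*sqrt(5)) + 10*K = 10*K + U*(3 - 5*I*sqrt(5)))
Q(y, -10)**3 = (10*(-10) + 40*(3 - 5*I*sqrt(5)))**3 = (-100 + (120 - 200*I*sqrt(5)))**3 = (20 - 200*I*sqrt(5))**3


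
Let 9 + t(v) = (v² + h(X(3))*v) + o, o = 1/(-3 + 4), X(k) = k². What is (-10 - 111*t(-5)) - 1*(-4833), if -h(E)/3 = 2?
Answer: -394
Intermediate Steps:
o = 1 (o = 1/1 = 1)
h(E) = -6 (h(E) = -3*2 = -6)
t(v) = -8 + v² - 6*v (t(v) = -9 + ((v² - 6*v) + 1) = -9 + (1 + v² - 6*v) = -8 + v² - 6*v)
(-10 - 111*t(-5)) - 1*(-4833) = (-10 - 111*(-8 + (-5)² - 6*(-5))) - 1*(-4833) = (-10 - 111*(-8 + 25 + 30)) + 4833 = (-10 - 111*47) + 4833 = (-10 - 5217) + 4833 = -5227 + 4833 = -394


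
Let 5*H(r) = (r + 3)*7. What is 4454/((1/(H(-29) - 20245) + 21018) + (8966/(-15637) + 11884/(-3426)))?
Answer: 12098428067194818/57080345046242617 ≈ 0.21195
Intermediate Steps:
H(r) = 21/5 + 7*r/5 (H(r) = ((r + 3)*7)/5 = ((3 + r)*7)/5 = (21 + 7*r)/5 = 21/5 + 7*r/5)
4454/((1/(H(-29) - 20245) + 21018) + (8966/(-15637) + 11884/(-3426))) = 4454/((1/((21/5 + (7/5)*(-29)) - 20245) + 21018) + (8966/(-15637) + 11884/(-3426))) = 4454/((1/((21/5 - 203/5) - 20245) + 21018) + (8966*(-1/15637) + 11884*(-1/3426))) = 4454/((1/(-182/5 - 20245) + 21018) + (-8966/15637 - 5942/1713)) = 4454/((1/(-101407/5) + 21018) - 108273812/26786181) = 4454/((-5/101407 + 21018) - 108273812/26786181) = 4454/(2131372321/101407 - 108273812/26786181) = 4454/(57080345046242617/2716306256667) = 4454*(2716306256667/57080345046242617) = 12098428067194818/57080345046242617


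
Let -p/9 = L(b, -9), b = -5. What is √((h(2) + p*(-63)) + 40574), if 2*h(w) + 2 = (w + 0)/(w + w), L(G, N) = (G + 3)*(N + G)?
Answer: √225797/2 ≈ 237.59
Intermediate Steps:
L(G, N) = (3 + G)*(G + N)
p = -252 (p = -9*((-5)² + 3*(-5) + 3*(-9) - 5*(-9)) = -9*(25 - 15 - 27 + 45) = -9*28 = -252)
h(w) = -¾ (h(w) = -1 + ((w + 0)/(w + w))/2 = -1 + (w/((2*w)))/2 = -1 + (w*(1/(2*w)))/2 = -1 + (½)*(½) = -1 + ¼ = -¾)
√((h(2) + p*(-63)) + 40574) = √((-¾ - 252*(-63)) + 40574) = √((-¾ + 15876) + 40574) = √(63501/4 + 40574) = √(225797/4) = √225797/2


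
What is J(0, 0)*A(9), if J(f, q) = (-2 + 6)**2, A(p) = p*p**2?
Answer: 11664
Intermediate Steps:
A(p) = p**3
J(f, q) = 16 (J(f, q) = 4**2 = 16)
J(0, 0)*A(9) = 16*9**3 = 16*729 = 11664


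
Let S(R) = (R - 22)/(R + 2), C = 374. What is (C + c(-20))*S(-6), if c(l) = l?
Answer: 2478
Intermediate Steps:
S(R) = (-22 + R)/(2 + R)
(C + c(-20))*S(-6) = (374 - 20)*((-22 - 6)/(2 - 6)) = 354*(-28/(-4)) = 354*(-¼*(-28)) = 354*7 = 2478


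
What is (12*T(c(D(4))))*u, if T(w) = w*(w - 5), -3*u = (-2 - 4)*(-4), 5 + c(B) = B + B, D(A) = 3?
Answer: 384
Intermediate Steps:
c(B) = -5 + 2*B (c(B) = -5 + (B + B) = -5 + 2*B)
u = -8 (u = -(-2 - 4)*(-4)/3 = -(-2)*(-4) = -⅓*24 = -8)
T(w) = w*(-5 + w)
(12*T(c(D(4))))*u = (12*((-5 + 2*3)*(-5 + (-5 + 2*3))))*(-8) = (12*((-5 + 6)*(-5 + (-5 + 6))))*(-8) = (12*(1*(-5 + 1)))*(-8) = (12*(1*(-4)))*(-8) = (12*(-4))*(-8) = -48*(-8) = 384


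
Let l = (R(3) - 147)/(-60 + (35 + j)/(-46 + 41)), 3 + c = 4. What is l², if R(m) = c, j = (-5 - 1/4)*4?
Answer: 133225/24649 ≈ 5.4049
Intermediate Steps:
c = 1 (c = -3 + 4 = 1)
j = -21 (j = (-5 - 1*¼)*4 = (-5 - ¼)*4 = -21/4*4 = -21)
R(m) = 1
l = 365/157 (l = (1 - 147)/(-60 + (35 - 21)/(-46 + 41)) = -146/(-60 + 14/(-5)) = -146/(-60 + 14*(-⅕)) = -146/(-60 - 14/5) = -146/(-314/5) = -146*(-5/314) = 365/157 ≈ 2.3248)
l² = (365/157)² = 133225/24649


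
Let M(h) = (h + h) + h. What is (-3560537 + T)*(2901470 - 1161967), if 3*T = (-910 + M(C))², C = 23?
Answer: -17350376957990/3 ≈ -5.7835e+12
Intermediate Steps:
M(h) = 3*h (M(h) = 2*h + h = 3*h)
T = 707281/3 (T = (-910 + 3*23)²/3 = (-910 + 69)²/3 = (⅓)*(-841)² = (⅓)*707281 = 707281/3 ≈ 2.3576e+5)
(-3560537 + T)*(2901470 - 1161967) = (-3560537 + 707281/3)*(2901470 - 1161967) = -9974330/3*1739503 = -17350376957990/3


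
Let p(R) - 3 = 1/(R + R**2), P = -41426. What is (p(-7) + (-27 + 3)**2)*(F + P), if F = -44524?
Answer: -348369675/7 ≈ -4.9767e+7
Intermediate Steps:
p(R) = 3 + 1/(R + R**2)
(p(-7) + (-27 + 3)**2)*(F + P) = ((1 + 3*(-7) + 3*(-7)**2)/((-7)*(1 - 7)) + (-27 + 3)**2)*(-44524 - 41426) = (-1/7*(1 - 21 + 3*49)/(-6) + (-24)**2)*(-85950) = (-1/7*(-1/6)*(1 - 21 + 147) + 576)*(-85950) = (-1/7*(-1/6)*127 + 576)*(-85950) = (127/42 + 576)*(-85950) = (24319/42)*(-85950) = -348369675/7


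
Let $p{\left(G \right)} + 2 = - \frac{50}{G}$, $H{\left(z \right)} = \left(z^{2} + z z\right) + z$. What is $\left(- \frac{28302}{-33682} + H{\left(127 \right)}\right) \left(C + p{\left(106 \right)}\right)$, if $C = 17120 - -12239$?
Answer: $\frac{848601137782656}{892573} \approx 9.5074 \cdot 10^{8}$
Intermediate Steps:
$H{\left(z \right)} = z + 2 z^{2}$ ($H{\left(z \right)} = \left(z^{2} + z^{2}\right) + z = 2 z^{2} + z = z + 2 z^{2}$)
$p{\left(G \right)} = -2 - \frac{50}{G}$
$C = 29359$ ($C = 17120 + 12239 = 29359$)
$\left(- \frac{28302}{-33682} + H{\left(127 \right)}\right) \left(C + p{\left(106 \right)}\right) = \left(- \frac{28302}{-33682} + 127 \left(1 + 2 \cdot 127\right)\right) \left(29359 - \left(2 + \frac{50}{106}\right)\right) = \left(\left(-28302\right) \left(- \frac{1}{33682}\right) + 127 \left(1 + 254\right)\right) \left(29359 - \frac{131}{53}\right) = \left(\frac{14151}{16841} + 127 \cdot 255\right) \left(29359 - \frac{131}{53}\right) = \left(\frac{14151}{16841} + 32385\right) \left(29359 - \frac{131}{53}\right) = \frac{545409936}{16841} \cdot \frac{1555896}{53} = \frac{848601137782656}{892573}$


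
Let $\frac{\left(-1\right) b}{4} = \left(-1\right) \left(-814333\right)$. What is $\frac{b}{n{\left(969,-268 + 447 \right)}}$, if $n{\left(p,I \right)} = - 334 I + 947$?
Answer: $\frac{3257332}{58839} \approx 55.36$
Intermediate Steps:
$n{\left(p,I \right)} = 947 - 334 I$
$b = -3257332$ ($b = - 4 \left(\left(-1\right) \left(-814333\right)\right) = \left(-4\right) 814333 = -3257332$)
$\frac{b}{n{\left(969,-268 + 447 \right)}} = - \frac{3257332}{947 - 334 \left(-268 + 447\right)} = - \frac{3257332}{947 - 59786} = - \frac{3257332}{-58839} = \left(-3257332\right) \left(- \frac{1}{58839}\right) = \frac{3257332}{58839}$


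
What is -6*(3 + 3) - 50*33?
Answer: -1686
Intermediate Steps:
-6*(3 + 3) - 50*33 = -6*6 - 1650 = -36 - 1650 = -1686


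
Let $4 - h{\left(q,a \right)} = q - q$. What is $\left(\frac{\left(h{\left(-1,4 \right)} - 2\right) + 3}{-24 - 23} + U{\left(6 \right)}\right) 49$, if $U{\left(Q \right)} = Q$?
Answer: $\frac{13573}{47} \approx 288.79$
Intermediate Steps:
$h{\left(q,a \right)} = 4$ ($h{\left(q,a \right)} = 4 - \left(q - q\right) = 4 - 0 = 4 + 0 = 4$)
$\left(\frac{\left(h{\left(-1,4 \right)} - 2\right) + 3}{-24 - 23} + U{\left(6 \right)}\right) 49 = \left(\frac{\left(4 - 2\right) + 3}{-24 - 23} + 6\right) 49 = \left(\frac{\left(4 - 2\right) + 3}{-47} + 6\right) 49 = \left(\left(2 + 3\right) \left(- \frac{1}{47}\right) + 6\right) 49 = \left(5 \left(- \frac{1}{47}\right) + 6\right) 49 = \left(- \frac{5}{47} + 6\right) 49 = \frac{277}{47} \cdot 49 = \frac{13573}{47}$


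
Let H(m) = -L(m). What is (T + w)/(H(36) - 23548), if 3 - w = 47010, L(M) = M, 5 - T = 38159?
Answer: 85161/23584 ≈ 3.6110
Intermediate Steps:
T = -38154 (T = 5 - 1*38159 = 5 - 38159 = -38154)
w = -47007 (w = 3 - 1*47010 = 3 - 47010 = -47007)
H(m) = -m
(T + w)/(H(36) - 23548) = (-38154 - 47007)/(-1*36 - 23548) = -85161/(-36 - 23548) = -85161/(-23584) = -85161*(-1/23584) = 85161/23584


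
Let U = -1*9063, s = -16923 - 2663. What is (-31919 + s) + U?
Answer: -60568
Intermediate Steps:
s = -19586
U = -9063
(-31919 + s) + U = (-31919 - 19586) - 9063 = -51505 - 9063 = -60568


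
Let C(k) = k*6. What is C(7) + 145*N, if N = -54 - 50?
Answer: -15038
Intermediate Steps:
C(k) = 6*k
N = -104
C(7) + 145*N = 6*7 + 145*(-104) = 42 - 15080 = -15038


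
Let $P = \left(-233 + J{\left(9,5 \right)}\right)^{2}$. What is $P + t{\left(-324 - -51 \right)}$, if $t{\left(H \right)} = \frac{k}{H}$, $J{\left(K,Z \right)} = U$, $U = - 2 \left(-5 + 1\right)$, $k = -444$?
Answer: $\frac{4607023}{91} \approx 50627.0$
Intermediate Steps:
$U = 8$ ($U = \left(-2\right) \left(-4\right) = 8$)
$J{\left(K,Z \right)} = 8$
$t{\left(H \right)} = - \frac{444}{H}$
$P = 50625$ ($P = \left(-233 + 8\right)^{2} = \left(-225\right)^{2} = 50625$)
$P + t{\left(-324 - -51 \right)} = 50625 - \frac{444}{-324 - -51} = 50625 - \frac{444}{-324 + 51} = 50625 - \frac{444}{-273} = 50625 - - \frac{148}{91} = 50625 + \frac{148}{91} = \frac{4607023}{91}$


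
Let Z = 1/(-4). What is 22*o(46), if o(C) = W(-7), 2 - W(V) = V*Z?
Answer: 11/2 ≈ 5.5000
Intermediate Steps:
Z = -¼ ≈ -0.25000
W(V) = 2 + V/4 (W(V) = 2 - V*(-1)/4 = 2 - (-1)*V/4 = 2 + V/4)
o(C) = ¼ (o(C) = 2 + (¼)*(-7) = 2 - 7/4 = ¼)
22*o(46) = 22*(¼) = 11/2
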